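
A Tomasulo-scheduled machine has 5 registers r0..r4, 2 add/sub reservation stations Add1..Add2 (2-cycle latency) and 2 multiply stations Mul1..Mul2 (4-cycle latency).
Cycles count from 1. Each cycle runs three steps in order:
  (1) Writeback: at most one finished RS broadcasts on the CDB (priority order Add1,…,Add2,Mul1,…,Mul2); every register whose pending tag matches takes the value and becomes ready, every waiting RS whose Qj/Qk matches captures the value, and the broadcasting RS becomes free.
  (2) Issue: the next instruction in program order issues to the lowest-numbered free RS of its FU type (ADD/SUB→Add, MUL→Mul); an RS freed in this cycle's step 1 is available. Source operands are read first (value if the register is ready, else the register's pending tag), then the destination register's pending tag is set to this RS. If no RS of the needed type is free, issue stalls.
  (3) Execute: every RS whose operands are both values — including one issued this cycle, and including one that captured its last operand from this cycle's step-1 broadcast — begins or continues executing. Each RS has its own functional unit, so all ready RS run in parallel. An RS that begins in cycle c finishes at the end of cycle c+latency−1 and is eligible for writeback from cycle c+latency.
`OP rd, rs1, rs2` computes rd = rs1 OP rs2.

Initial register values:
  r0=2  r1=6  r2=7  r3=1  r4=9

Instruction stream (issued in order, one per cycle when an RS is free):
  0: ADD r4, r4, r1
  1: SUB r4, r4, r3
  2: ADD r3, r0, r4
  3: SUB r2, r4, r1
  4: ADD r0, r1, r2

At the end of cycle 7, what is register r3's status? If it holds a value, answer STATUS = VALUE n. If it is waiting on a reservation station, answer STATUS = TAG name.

cycle 1: issue ADD r4<-Add1 // r0:2,r1:6,r2:7,r3:1,r4:Add1
cycle 2: issue SUB r4<-Add2 // r0:2,r1:6,r2:7,r3:1,r4:Add2
cycle 3: CDB Add1=15; issue ADD r3<-Add1 // r0:2,r1:6,r2:7,r3:Add1,r4:Add2
cycle 4: stall // r0:2,r1:6,r2:7,r3:Add1,r4:Add2
cycle 5: CDB Add2=14; issue SUB r2<-Add2 // r0:2,r1:6,r2:Add2,r3:Add1,r4:14
cycle 6: stall // r0:2,r1:6,r2:Add2,r3:Add1,r4:14
cycle 7: CDB Add1=16; issue ADD r0<-Add1 // r0:Add1,r1:6,r2:Add2,r3:16,r4:14

STATUS = VALUE 16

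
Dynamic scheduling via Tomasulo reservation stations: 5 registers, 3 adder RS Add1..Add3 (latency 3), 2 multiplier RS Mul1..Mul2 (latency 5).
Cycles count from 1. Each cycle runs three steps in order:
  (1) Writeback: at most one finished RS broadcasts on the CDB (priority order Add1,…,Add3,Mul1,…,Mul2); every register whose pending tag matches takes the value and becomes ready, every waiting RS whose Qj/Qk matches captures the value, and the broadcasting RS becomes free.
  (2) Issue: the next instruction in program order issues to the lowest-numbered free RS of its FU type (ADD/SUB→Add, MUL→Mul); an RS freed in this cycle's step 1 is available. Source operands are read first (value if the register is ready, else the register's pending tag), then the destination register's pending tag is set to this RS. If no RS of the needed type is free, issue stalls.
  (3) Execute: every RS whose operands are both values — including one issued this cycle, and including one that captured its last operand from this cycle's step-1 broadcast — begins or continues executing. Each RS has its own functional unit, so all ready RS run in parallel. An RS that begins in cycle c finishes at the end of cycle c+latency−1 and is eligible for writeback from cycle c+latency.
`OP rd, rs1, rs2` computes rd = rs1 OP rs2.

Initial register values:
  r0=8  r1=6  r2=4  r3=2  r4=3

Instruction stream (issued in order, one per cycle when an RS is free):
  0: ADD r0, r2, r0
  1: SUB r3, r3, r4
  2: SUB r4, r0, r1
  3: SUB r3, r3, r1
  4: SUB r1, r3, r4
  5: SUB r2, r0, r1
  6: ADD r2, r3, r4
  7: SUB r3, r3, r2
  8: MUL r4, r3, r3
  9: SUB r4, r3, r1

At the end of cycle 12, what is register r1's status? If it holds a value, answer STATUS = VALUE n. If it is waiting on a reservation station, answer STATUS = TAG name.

cycle 1: issue ADD r0<-Add1 // r0:Add1,r1:6,r2:4,r3:2,r4:3
cycle 2: issue SUB r3<-Add2 // r0:Add1,r1:6,r2:4,r3:Add2,r4:3
cycle 3: issue SUB r4<-Add3 // r0:Add1,r1:6,r2:4,r3:Add2,r4:Add3
cycle 4: CDB Add1=12; issue SUB r3<-Add1 // r0:12,r1:6,r2:4,r3:Add1,r4:Add3
cycle 5: CDB Add2=-1; issue SUB r1<-Add2 // r0:12,r1:Add2,r2:4,r3:Add1,r4:Add3
cycle 6: stall // r0:12,r1:Add2,r2:4,r3:Add1,r4:Add3
cycle 7: CDB Add3=6; issue SUB r2<-Add3 // r0:12,r1:Add2,r2:Add3,r3:Add1,r4:6
cycle 8: CDB Add1=-7; issue ADD r2<-Add1 // r0:12,r1:Add2,r2:Add1,r3:-7,r4:6
cycle 9: stall // r0:12,r1:Add2,r2:Add1,r3:-7,r4:6
cycle 10: stall // r0:12,r1:Add2,r2:Add1,r3:-7,r4:6
cycle 11: CDB Add1=-1; issue SUB r3<-Add1 // r0:12,r1:Add2,r2:-1,r3:Add1,r4:6
cycle 12: CDB Add2=-13; issue MUL r4<-Mul1 // r0:12,r1:-13,r2:-1,r3:Add1,r4:Mul1

STATUS = VALUE -13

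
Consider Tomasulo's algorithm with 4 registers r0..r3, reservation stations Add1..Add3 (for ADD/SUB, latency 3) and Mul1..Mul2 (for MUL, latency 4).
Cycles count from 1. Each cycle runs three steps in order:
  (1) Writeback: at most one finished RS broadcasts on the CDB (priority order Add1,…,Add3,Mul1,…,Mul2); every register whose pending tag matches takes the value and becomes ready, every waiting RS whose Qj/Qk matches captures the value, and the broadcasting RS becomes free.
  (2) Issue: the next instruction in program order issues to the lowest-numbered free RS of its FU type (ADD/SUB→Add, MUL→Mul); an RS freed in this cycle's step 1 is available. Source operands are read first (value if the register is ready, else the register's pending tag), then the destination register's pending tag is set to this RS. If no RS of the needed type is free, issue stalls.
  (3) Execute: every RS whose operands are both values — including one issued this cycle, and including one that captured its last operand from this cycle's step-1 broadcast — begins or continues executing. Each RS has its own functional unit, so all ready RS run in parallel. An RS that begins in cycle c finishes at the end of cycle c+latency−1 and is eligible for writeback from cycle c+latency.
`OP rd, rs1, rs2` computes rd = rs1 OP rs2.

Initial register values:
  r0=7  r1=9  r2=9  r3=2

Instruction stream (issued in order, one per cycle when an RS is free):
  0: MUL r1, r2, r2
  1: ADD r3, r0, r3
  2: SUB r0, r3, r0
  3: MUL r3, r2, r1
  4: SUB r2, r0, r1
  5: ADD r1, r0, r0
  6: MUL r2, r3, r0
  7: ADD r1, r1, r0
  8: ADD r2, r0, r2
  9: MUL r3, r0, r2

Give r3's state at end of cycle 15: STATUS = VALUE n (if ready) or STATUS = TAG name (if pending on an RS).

STATUS = TAG Mul2

  c1: issue MUL r1<-Mul1  regs: r0:7,r1:Mul1,r2:9,r3:2
  c2: issue ADD r3<-Add1  regs: r0:7,r1:Mul1,r2:9,r3:Add1
  c3: issue SUB r0<-Add2  regs: r0:Add2,r1:Mul1,r2:9,r3:Add1
  c4: issue MUL r3<-Mul2  regs: r0:Add2,r1:Mul1,r2:9,r3:Mul2
  c5: CDB Add1=9; issue SUB r2<-Add1  regs: r0:Add2,r1:Mul1,r2:Add1,r3:Mul2
  c6: CDB Mul1=81; issue ADD r1<-Add3  regs: r0:Add2,r1:Add3,r2:Add1,r3:Mul2
  c7: issue MUL r2<-Mul1  regs: r0:Add2,r1:Add3,r2:Mul1,r3:Mul2
  c8: CDB Add2=2; issue ADD r1<-Add2  regs: r0:2,r1:Add2,r2:Mul1,r3:Mul2
  c9: stall  regs: r0:2,r1:Add2,r2:Mul1,r3:Mul2
  c10: CDB Mul2=729; stall  regs: r0:2,r1:Add2,r2:Mul1,r3:729
  c11: CDB Add1=-79; issue ADD r2<-Add1  regs: r0:2,r1:Add2,r2:Add1,r3:729
  c12: CDB Add3=4; issue MUL r3<-Mul2  regs: r0:2,r1:Add2,r2:Add1,r3:Mul2
  c13: -  regs: r0:2,r1:Add2,r2:Add1,r3:Mul2
  c14: CDB Mul1=1458  regs: r0:2,r1:Add2,r2:Add1,r3:Mul2
  c15: CDB Add2=6  regs: r0:2,r1:6,r2:Add1,r3:Mul2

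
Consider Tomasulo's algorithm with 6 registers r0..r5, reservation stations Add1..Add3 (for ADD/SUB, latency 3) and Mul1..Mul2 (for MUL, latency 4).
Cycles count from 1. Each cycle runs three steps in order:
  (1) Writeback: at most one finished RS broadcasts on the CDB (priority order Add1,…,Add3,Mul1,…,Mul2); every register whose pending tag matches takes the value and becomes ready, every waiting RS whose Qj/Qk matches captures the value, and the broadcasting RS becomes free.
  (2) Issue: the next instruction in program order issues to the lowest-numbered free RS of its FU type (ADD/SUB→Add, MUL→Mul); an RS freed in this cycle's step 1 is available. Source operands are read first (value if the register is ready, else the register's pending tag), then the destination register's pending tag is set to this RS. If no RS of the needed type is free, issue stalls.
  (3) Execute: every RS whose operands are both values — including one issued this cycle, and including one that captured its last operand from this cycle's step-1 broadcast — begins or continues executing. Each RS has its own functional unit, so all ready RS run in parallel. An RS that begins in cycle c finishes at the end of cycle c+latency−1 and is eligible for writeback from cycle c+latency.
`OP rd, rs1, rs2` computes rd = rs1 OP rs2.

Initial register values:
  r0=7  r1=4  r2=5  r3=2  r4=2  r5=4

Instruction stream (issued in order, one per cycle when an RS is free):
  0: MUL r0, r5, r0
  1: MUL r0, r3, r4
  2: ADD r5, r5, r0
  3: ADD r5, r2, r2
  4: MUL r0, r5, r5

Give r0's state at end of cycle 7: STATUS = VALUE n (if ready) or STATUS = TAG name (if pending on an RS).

cycle 1: issue MUL r0<-Mul1 // r0:Mul1,r1:4,r2:5,r3:2,r4:2,r5:4
cycle 2: issue MUL r0<-Mul2 // r0:Mul2,r1:4,r2:5,r3:2,r4:2,r5:4
cycle 3: issue ADD r5<-Add1 // r0:Mul2,r1:4,r2:5,r3:2,r4:2,r5:Add1
cycle 4: issue ADD r5<-Add2 // r0:Mul2,r1:4,r2:5,r3:2,r4:2,r5:Add2
cycle 5: CDB Mul1=28; issue MUL r0<-Mul1 // r0:Mul1,r1:4,r2:5,r3:2,r4:2,r5:Add2
cycle 6: CDB Mul2=4 // r0:Mul1,r1:4,r2:5,r3:2,r4:2,r5:Add2
cycle 7: CDB Add2=10 // r0:Mul1,r1:4,r2:5,r3:2,r4:2,r5:10

STATUS = TAG Mul1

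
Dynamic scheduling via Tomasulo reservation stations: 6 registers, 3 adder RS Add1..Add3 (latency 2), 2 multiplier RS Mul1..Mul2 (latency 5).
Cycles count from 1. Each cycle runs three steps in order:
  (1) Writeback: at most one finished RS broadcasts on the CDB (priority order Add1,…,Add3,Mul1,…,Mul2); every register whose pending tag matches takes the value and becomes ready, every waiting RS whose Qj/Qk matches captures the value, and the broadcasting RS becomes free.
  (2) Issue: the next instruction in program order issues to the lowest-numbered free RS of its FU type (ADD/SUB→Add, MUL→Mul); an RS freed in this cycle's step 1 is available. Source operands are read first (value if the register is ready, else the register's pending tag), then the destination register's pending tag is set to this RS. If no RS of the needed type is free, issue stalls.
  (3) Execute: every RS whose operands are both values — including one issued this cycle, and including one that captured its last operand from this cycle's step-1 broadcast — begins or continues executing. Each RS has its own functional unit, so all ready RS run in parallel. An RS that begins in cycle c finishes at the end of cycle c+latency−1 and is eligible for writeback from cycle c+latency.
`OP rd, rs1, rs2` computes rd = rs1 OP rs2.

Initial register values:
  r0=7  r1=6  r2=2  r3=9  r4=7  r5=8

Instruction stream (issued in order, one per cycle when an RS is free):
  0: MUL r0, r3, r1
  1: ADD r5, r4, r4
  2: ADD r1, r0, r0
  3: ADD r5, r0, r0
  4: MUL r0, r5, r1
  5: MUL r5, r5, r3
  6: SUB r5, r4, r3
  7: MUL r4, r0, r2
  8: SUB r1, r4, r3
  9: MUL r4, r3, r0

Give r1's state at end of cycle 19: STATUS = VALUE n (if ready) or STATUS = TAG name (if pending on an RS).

STATUS = TAG Add1

cycle 1: issue MUL r0<-Mul1 // r0:Mul1,r1:6,r2:2,r3:9,r4:7,r5:8
cycle 2: issue ADD r5<-Add1 // r0:Mul1,r1:6,r2:2,r3:9,r4:7,r5:Add1
cycle 3: issue ADD r1<-Add2 // r0:Mul1,r1:Add2,r2:2,r3:9,r4:7,r5:Add1
cycle 4: CDB Add1=14; issue ADD r5<-Add1 // r0:Mul1,r1:Add2,r2:2,r3:9,r4:7,r5:Add1
cycle 5: issue MUL r0<-Mul2 // r0:Mul2,r1:Add2,r2:2,r3:9,r4:7,r5:Add1
cycle 6: CDB Mul1=54; issue MUL r5<-Mul1 // r0:Mul2,r1:Add2,r2:2,r3:9,r4:7,r5:Mul1
cycle 7: issue SUB r5<-Add3 // r0:Mul2,r1:Add2,r2:2,r3:9,r4:7,r5:Add3
cycle 8: CDB Add1=108; stall // r0:Mul2,r1:Add2,r2:2,r3:9,r4:7,r5:Add3
cycle 9: CDB Add2=108; stall // r0:Mul2,r1:108,r2:2,r3:9,r4:7,r5:Add3
cycle 10: CDB Add3=-2; stall // r0:Mul2,r1:108,r2:2,r3:9,r4:7,r5:-2
cycle 11: stall // r0:Mul2,r1:108,r2:2,r3:9,r4:7,r5:-2
cycle 12: stall // r0:Mul2,r1:108,r2:2,r3:9,r4:7,r5:-2
cycle 13: CDB Mul1=972; issue MUL r4<-Mul1 // r0:Mul2,r1:108,r2:2,r3:9,r4:Mul1,r5:-2
cycle 14: CDB Mul2=11664; issue SUB r1<-Add1 // r0:11664,r1:Add1,r2:2,r3:9,r4:Mul1,r5:-2
cycle 15: issue MUL r4<-Mul2 // r0:11664,r1:Add1,r2:2,r3:9,r4:Mul2,r5:-2
cycle 16: - // r0:11664,r1:Add1,r2:2,r3:9,r4:Mul2,r5:-2
cycle 17: - // r0:11664,r1:Add1,r2:2,r3:9,r4:Mul2,r5:-2
cycle 18: - // r0:11664,r1:Add1,r2:2,r3:9,r4:Mul2,r5:-2
cycle 19: CDB Mul1=23328 // r0:11664,r1:Add1,r2:2,r3:9,r4:Mul2,r5:-2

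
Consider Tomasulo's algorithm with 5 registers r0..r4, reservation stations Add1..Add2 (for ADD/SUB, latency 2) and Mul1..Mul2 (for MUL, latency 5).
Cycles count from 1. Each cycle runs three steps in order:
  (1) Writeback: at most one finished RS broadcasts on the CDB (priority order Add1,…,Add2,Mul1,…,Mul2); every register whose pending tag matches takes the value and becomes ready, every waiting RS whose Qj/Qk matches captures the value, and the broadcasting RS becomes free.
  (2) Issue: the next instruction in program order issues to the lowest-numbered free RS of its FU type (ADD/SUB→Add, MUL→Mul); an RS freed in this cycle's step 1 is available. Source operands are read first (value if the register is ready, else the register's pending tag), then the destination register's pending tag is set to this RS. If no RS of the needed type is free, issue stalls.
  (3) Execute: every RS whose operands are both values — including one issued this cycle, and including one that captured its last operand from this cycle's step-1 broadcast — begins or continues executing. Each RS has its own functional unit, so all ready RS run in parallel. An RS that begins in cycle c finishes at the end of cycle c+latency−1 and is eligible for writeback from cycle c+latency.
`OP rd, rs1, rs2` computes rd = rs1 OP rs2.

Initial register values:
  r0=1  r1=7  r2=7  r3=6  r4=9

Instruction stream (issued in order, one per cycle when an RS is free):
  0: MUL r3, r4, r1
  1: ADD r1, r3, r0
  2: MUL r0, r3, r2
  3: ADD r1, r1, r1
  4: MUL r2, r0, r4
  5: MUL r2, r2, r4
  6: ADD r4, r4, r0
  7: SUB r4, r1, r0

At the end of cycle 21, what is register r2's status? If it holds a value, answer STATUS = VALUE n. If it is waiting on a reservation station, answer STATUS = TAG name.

STATUS = VALUE 35721

  c1: issue MUL r3<-Mul1  regs: r0:1,r1:7,r2:7,r3:Mul1,r4:9
  c2: issue ADD r1<-Add1  regs: r0:1,r1:Add1,r2:7,r3:Mul1,r4:9
  c3: issue MUL r0<-Mul2  regs: r0:Mul2,r1:Add1,r2:7,r3:Mul1,r4:9
  c4: issue ADD r1<-Add2  regs: r0:Mul2,r1:Add2,r2:7,r3:Mul1,r4:9
  c5: stall  regs: r0:Mul2,r1:Add2,r2:7,r3:Mul1,r4:9
  c6: CDB Mul1=63; issue MUL r2<-Mul1  regs: r0:Mul2,r1:Add2,r2:Mul1,r3:63,r4:9
  c7: stall  regs: r0:Mul2,r1:Add2,r2:Mul1,r3:63,r4:9
  c8: CDB Add1=64; stall  regs: r0:Mul2,r1:Add2,r2:Mul1,r3:63,r4:9
  c9: stall  regs: r0:Mul2,r1:Add2,r2:Mul1,r3:63,r4:9
  c10: CDB Add2=128; stall  regs: r0:Mul2,r1:128,r2:Mul1,r3:63,r4:9
  c11: CDB Mul2=441; issue MUL r2<-Mul2  regs: r0:441,r1:128,r2:Mul2,r3:63,r4:9
  c12: issue ADD r4<-Add1  regs: r0:441,r1:128,r2:Mul2,r3:63,r4:Add1
  c13: issue SUB r4<-Add2  regs: r0:441,r1:128,r2:Mul2,r3:63,r4:Add2
  c14: CDB Add1=450  regs: r0:441,r1:128,r2:Mul2,r3:63,r4:Add2
  c15: CDB Add2=-313  regs: r0:441,r1:128,r2:Mul2,r3:63,r4:-313
  c16: CDB Mul1=3969  regs: r0:441,r1:128,r2:Mul2,r3:63,r4:-313
  c17: -  regs: r0:441,r1:128,r2:Mul2,r3:63,r4:-313
  c18: -  regs: r0:441,r1:128,r2:Mul2,r3:63,r4:-313
  c19: -  regs: r0:441,r1:128,r2:Mul2,r3:63,r4:-313
  c20: -  regs: r0:441,r1:128,r2:Mul2,r3:63,r4:-313
  c21: CDB Mul2=35721  regs: r0:441,r1:128,r2:35721,r3:63,r4:-313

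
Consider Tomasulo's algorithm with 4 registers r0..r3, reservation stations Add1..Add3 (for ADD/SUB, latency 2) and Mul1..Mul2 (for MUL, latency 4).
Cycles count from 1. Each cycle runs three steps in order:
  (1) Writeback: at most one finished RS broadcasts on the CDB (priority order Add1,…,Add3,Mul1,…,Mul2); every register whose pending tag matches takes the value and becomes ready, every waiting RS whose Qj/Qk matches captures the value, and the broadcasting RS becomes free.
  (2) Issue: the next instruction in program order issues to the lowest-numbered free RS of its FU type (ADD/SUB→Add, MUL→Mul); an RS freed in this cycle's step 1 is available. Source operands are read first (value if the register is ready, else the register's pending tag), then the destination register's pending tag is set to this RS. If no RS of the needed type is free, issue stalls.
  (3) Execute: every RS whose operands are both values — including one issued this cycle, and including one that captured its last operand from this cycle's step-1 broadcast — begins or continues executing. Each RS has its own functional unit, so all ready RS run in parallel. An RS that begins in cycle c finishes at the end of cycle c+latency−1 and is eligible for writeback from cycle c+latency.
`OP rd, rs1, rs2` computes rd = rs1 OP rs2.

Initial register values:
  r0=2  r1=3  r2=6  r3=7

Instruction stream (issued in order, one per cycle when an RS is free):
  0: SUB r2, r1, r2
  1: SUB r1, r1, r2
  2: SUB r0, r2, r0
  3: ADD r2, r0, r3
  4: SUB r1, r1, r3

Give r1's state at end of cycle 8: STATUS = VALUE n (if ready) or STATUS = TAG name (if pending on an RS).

  c1: issue SUB r2<-Add1  regs: r0:2,r1:3,r2:Add1,r3:7
  c2: issue SUB r1<-Add2  regs: r0:2,r1:Add2,r2:Add1,r3:7
  c3: CDB Add1=-3; issue SUB r0<-Add1  regs: r0:Add1,r1:Add2,r2:-3,r3:7
  c4: issue ADD r2<-Add3  regs: r0:Add1,r1:Add2,r2:Add3,r3:7
  c5: CDB Add1=-5; issue SUB r1<-Add1  regs: r0:-5,r1:Add1,r2:Add3,r3:7
  c6: CDB Add2=6  regs: r0:-5,r1:Add1,r2:Add3,r3:7
  c7: CDB Add3=2  regs: r0:-5,r1:Add1,r2:2,r3:7
  c8: CDB Add1=-1  regs: r0:-5,r1:-1,r2:2,r3:7

STATUS = VALUE -1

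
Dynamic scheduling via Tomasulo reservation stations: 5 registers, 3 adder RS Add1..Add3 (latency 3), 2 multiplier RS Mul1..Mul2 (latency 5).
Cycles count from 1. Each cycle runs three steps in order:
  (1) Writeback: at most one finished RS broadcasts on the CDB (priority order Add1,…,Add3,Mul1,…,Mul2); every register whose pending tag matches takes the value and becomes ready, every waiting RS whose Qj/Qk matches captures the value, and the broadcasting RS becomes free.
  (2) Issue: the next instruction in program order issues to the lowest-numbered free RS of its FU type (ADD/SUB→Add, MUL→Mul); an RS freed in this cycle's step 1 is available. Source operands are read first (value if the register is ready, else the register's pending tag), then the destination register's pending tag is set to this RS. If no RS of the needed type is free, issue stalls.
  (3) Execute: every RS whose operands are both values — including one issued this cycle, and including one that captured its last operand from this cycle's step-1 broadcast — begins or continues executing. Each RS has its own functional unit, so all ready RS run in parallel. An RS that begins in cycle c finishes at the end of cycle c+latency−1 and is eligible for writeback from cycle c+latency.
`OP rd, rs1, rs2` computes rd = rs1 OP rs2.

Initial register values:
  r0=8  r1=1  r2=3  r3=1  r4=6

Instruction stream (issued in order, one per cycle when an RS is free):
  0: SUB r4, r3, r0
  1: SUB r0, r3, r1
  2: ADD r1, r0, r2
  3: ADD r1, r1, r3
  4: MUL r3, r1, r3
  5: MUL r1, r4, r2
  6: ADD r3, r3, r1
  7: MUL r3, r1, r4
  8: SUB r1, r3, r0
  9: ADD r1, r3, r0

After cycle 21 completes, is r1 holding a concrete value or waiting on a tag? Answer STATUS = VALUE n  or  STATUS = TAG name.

cycle 1: issue SUB r4<-Add1 // r0:8,r1:1,r2:3,r3:1,r4:Add1
cycle 2: issue SUB r0<-Add2 // r0:Add2,r1:1,r2:3,r3:1,r4:Add1
cycle 3: issue ADD r1<-Add3 // r0:Add2,r1:Add3,r2:3,r3:1,r4:Add1
cycle 4: CDB Add1=-7; issue ADD r1<-Add1 // r0:Add2,r1:Add1,r2:3,r3:1,r4:-7
cycle 5: CDB Add2=0; issue MUL r3<-Mul1 // r0:0,r1:Add1,r2:3,r3:Mul1,r4:-7
cycle 6: issue MUL r1<-Mul2 // r0:0,r1:Mul2,r2:3,r3:Mul1,r4:-7
cycle 7: issue ADD r3<-Add2 // r0:0,r1:Mul2,r2:3,r3:Add2,r4:-7
cycle 8: CDB Add3=3; stall // r0:0,r1:Mul2,r2:3,r3:Add2,r4:-7
cycle 9: stall // r0:0,r1:Mul2,r2:3,r3:Add2,r4:-7
cycle 10: stall // r0:0,r1:Mul2,r2:3,r3:Add2,r4:-7
cycle 11: CDB Add1=4; stall // r0:0,r1:Mul2,r2:3,r3:Add2,r4:-7
cycle 12: CDB Mul2=-21; issue MUL r3<-Mul2 // r0:0,r1:-21,r2:3,r3:Mul2,r4:-7
cycle 13: issue SUB r1<-Add1 // r0:0,r1:Add1,r2:3,r3:Mul2,r4:-7
cycle 14: issue ADD r1<-Add3 // r0:0,r1:Add3,r2:3,r3:Mul2,r4:-7
cycle 15: - // r0:0,r1:Add3,r2:3,r3:Mul2,r4:-7
cycle 16: CDB Mul1=4 // r0:0,r1:Add3,r2:3,r3:Mul2,r4:-7
cycle 17: CDB Mul2=147 // r0:0,r1:Add3,r2:3,r3:147,r4:-7
cycle 18: - // r0:0,r1:Add3,r2:3,r3:147,r4:-7
cycle 19: CDB Add2=-17 // r0:0,r1:Add3,r2:3,r3:147,r4:-7
cycle 20: CDB Add1=147 // r0:0,r1:Add3,r2:3,r3:147,r4:-7
cycle 21: CDB Add3=147 // r0:0,r1:147,r2:3,r3:147,r4:-7

STATUS = VALUE 147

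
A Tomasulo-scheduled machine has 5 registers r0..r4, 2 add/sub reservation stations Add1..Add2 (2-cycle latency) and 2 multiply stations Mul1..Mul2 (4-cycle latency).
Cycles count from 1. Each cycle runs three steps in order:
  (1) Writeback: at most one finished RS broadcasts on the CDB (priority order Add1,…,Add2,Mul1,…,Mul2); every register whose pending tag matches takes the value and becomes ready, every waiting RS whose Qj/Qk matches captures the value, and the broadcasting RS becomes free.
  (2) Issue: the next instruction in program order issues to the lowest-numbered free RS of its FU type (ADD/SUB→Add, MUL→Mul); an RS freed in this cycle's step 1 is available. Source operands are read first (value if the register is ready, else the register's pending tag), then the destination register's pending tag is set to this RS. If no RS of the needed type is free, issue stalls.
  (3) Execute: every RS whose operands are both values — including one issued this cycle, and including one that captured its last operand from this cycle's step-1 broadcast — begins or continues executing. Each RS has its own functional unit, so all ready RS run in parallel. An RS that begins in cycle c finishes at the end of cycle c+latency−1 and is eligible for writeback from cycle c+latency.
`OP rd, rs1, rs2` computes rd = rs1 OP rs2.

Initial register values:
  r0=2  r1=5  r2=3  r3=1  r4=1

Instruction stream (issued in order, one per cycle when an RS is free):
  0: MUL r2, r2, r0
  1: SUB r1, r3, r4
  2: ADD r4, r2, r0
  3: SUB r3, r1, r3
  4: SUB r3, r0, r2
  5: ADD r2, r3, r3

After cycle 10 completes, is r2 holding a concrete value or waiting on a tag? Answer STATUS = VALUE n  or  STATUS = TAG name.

STATUS = VALUE -8

cycle 1: issue MUL r2<-Mul1 // r0:2,r1:5,r2:Mul1,r3:1,r4:1
cycle 2: issue SUB r1<-Add1 // r0:2,r1:Add1,r2:Mul1,r3:1,r4:1
cycle 3: issue ADD r4<-Add2 // r0:2,r1:Add1,r2:Mul1,r3:1,r4:Add2
cycle 4: CDB Add1=0; issue SUB r3<-Add1 // r0:2,r1:0,r2:Mul1,r3:Add1,r4:Add2
cycle 5: CDB Mul1=6; stall // r0:2,r1:0,r2:6,r3:Add1,r4:Add2
cycle 6: CDB Add1=-1; issue SUB r3<-Add1 // r0:2,r1:0,r2:6,r3:Add1,r4:Add2
cycle 7: CDB Add2=8; issue ADD r2<-Add2 // r0:2,r1:0,r2:Add2,r3:Add1,r4:8
cycle 8: CDB Add1=-4 // r0:2,r1:0,r2:Add2,r3:-4,r4:8
cycle 9: - // r0:2,r1:0,r2:Add2,r3:-4,r4:8
cycle 10: CDB Add2=-8 // r0:2,r1:0,r2:-8,r3:-4,r4:8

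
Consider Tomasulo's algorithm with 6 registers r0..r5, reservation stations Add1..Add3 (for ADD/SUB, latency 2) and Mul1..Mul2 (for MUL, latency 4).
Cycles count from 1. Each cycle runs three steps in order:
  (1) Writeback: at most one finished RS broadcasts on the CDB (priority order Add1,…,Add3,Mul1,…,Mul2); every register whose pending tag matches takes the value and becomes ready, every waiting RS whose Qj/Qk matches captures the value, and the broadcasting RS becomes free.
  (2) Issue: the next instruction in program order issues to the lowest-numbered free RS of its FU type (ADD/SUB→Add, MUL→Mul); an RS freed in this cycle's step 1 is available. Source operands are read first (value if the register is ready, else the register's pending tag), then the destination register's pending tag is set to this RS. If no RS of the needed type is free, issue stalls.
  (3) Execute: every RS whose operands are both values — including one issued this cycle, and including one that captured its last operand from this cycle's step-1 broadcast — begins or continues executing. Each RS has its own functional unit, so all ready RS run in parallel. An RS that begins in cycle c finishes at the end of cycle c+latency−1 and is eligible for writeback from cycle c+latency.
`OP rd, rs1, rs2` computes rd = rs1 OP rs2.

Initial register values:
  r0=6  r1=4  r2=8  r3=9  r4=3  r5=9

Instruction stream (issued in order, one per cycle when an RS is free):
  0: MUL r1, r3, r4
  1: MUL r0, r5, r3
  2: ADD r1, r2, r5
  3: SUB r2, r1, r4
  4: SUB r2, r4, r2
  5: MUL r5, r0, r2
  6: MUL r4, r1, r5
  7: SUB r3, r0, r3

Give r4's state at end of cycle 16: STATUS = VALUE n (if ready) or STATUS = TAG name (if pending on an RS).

STATUS = TAG Mul2

  c1: issue MUL r1<-Mul1  regs: r0:6,r1:Mul1,r2:8,r3:9,r4:3,r5:9
  c2: issue MUL r0<-Mul2  regs: r0:Mul2,r1:Mul1,r2:8,r3:9,r4:3,r5:9
  c3: issue ADD r1<-Add1  regs: r0:Mul2,r1:Add1,r2:8,r3:9,r4:3,r5:9
  c4: issue SUB r2<-Add2  regs: r0:Mul2,r1:Add1,r2:Add2,r3:9,r4:3,r5:9
  c5: CDB Add1=17; issue SUB r2<-Add1  regs: r0:Mul2,r1:17,r2:Add1,r3:9,r4:3,r5:9
  c6: CDB Mul1=27; issue MUL r5<-Mul1  regs: r0:Mul2,r1:17,r2:Add1,r3:9,r4:3,r5:Mul1
  c7: CDB Add2=14; stall  regs: r0:Mul2,r1:17,r2:Add1,r3:9,r4:3,r5:Mul1
  c8: CDB Mul2=81; issue MUL r4<-Mul2  regs: r0:81,r1:17,r2:Add1,r3:9,r4:Mul2,r5:Mul1
  c9: CDB Add1=-11; issue SUB r3<-Add1  regs: r0:81,r1:17,r2:-11,r3:Add1,r4:Mul2,r5:Mul1
  c10: -  regs: r0:81,r1:17,r2:-11,r3:Add1,r4:Mul2,r5:Mul1
  c11: CDB Add1=72  regs: r0:81,r1:17,r2:-11,r3:72,r4:Mul2,r5:Mul1
  c12: -  regs: r0:81,r1:17,r2:-11,r3:72,r4:Mul2,r5:Mul1
  c13: CDB Mul1=-891  regs: r0:81,r1:17,r2:-11,r3:72,r4:Mul2,r5:-891
  c14: -  regs: r0:81,r1:17,r2:-11,r3:72,r4:Mul2,r5:-891
  c15: -  regs: r0:81,r1:17,r2:-11,r3:72,r4:Mul2,r5:-891
  c16: -  regs: r0:81,r1:17,r2:-11,r3:72,r4:Mul2,r5:-891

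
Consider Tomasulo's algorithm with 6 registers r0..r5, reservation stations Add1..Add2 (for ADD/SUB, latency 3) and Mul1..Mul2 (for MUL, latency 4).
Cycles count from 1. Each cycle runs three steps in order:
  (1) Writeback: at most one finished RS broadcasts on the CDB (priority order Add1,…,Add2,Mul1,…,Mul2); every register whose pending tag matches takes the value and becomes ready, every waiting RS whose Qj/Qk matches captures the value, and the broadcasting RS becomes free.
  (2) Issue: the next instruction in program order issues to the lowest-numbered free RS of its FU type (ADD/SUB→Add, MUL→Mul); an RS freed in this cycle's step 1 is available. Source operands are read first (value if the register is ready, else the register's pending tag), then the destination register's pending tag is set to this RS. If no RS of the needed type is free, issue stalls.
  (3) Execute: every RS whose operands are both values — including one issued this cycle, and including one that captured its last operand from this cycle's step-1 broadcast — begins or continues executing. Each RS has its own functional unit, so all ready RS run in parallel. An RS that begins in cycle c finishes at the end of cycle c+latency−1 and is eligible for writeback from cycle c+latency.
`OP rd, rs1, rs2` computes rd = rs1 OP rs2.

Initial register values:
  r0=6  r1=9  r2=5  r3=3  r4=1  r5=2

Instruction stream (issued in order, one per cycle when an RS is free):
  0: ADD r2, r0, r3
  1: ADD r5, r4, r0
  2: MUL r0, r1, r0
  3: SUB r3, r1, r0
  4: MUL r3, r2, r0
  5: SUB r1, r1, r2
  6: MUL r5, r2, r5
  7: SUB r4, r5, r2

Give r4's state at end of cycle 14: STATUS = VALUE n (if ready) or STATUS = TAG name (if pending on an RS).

STATUS = VALUE 54

  c1: issue ADD r2<-Add1  regs: r0:6,r1:9,r2:Add1,r3:3,r4:1,r5:2
  c2: issue ADD r5<-Add2  regs: r0:6,r1:9,r2:Add1,r3:3,r4:1,r5:Add2
  c3: issue MUL r0<-Mul1  regs: r0:Mul1,r1:9,r2:Add1,r3:3,r4:1,r5:Add2
  c4: CDB Add1=9; issue SUB r3<-Add1  regs: r0:Mul1,r1:9,r2:9,r3:Add1,r4:1,r5:Add2
  c5: CDB Add2=7; issue MUL r3<-Mul2  regs: r0:Mul1,r1:9,r2:9,r3:Mul2,r4:1,r5:7
  c6: issue SUB r1<-Add2  regs: r0:Mul1,r1:Add2,r2:9,r3:Mul2,r4:1,r5:7
  c7: CDB Mul1=54; issue MUL r5<-Mul1  regs: r0:54,r1:Add2,r2:9,r3:Mul2,r4:1,r5:Mul1
  c8: stall  regs: r0:54,r1:Add2,r2:9,r3:Mul2,r4:1,r5:Mul1
  c9: CDB Add2=0; issue SUB r4<-Add2  regs: r0:54,r1:0,r2:9,r3:Mul2,r4:Add2,r5:Mul1
  c10: CDB Add1=-45  regs: r0:54,r1:0,r2:9,r3:Mul2,r4:Add2,r5:Mul1
  c11: CDB Mul1=63  regs: r0:54,r1:0,r2:9,r3:Mul2,r4:Add2,r5:63
  c12: CDB Mul2=486  regs: r0:54,r1:0,r2:9,r3:486,r4:Add2,r5:63
  c13: -  regs: r0:54,r1:0,r2:9,r3:486,r4:Add2,r5:63
  c14: CDB Add2=54  regs: r0:54,r1:0,r2:9,r3:486,r4:54,r5:63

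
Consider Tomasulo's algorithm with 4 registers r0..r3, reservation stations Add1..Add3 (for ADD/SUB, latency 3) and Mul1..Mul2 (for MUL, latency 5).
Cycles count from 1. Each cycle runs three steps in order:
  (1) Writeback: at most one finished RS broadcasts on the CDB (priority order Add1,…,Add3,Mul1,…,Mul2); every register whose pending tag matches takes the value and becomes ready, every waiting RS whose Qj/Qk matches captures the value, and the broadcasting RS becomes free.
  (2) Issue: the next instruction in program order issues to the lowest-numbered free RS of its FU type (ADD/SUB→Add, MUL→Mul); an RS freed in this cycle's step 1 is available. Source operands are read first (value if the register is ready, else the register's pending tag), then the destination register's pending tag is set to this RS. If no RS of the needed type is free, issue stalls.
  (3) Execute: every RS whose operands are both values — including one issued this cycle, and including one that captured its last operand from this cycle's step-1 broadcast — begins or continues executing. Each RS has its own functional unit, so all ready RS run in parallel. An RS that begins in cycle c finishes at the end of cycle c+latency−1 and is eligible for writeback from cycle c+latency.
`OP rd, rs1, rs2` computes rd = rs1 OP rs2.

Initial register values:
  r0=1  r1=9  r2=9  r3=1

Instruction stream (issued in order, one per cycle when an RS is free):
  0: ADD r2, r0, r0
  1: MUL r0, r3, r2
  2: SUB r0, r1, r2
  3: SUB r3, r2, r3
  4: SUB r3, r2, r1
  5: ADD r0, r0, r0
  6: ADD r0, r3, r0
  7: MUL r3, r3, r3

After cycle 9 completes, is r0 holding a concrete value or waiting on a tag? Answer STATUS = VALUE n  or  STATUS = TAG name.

c1: issue ADD r2<-Add1 | r0:1,r1:9,r2:Add1,r3:1
c2: issue MUL r0<-Mul1 | r0:Mul1,r1:9,r2:Add1,r3:1
c3: issue SUB r0<-Add2 | r0:Add2,r1:9,r2:Add1,r3:1
c4: CDB Add1=2; issue SUB r3<-Add1 | r0:Add2,r1:9,r2:2,r3:Add1
c5: issue SUB r3<-Add3 | r0:Add2,r1:9,r2:2,r3:Add3
c6: stall | r0:Add2,r1:9,r2:2,r3:Add3
c7: CDB Add1=1; issue ADD r0<-Add1 | r0:Add1,r1:9,r2:2,r3:Add3
c8: CDB Add2=7; issue ADD r0<-Add2 | r0:Add2,r1:9,r2:2,r3:Add3
c9: CDB Add3=-7; issue MUL r3<-Mul2 | r0:Add2,r1:9,r2:2,r3:Mul2

STATUS = TAG Add2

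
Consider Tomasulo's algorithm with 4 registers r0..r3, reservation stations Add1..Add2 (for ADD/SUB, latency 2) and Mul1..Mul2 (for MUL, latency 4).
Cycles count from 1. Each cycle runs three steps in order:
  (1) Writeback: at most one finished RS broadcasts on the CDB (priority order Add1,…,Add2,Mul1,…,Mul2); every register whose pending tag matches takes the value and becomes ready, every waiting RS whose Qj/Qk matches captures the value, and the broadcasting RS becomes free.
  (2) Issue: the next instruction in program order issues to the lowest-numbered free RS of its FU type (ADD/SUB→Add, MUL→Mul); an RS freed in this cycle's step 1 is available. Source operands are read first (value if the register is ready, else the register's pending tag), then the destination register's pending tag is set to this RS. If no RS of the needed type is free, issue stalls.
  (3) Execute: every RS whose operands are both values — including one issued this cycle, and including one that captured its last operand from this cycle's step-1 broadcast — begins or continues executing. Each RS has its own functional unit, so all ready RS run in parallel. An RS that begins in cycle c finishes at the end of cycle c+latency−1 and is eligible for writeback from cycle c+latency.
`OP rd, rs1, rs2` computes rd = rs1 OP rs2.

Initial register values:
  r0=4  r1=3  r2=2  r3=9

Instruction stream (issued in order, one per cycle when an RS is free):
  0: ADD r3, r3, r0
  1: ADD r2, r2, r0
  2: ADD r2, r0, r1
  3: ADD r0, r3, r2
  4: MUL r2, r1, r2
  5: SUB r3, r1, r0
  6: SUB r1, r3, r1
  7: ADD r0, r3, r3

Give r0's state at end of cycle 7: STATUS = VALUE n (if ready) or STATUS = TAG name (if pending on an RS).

STATUS = VALUE 20

cycle 1: issue ADD r3<-Add1 // r0:4,r1:3,r2:2,r3:Add1
cycle 2: issue ADD r2<-Add2 // r0:4,r1:3,r2:Add2,r3:Add1
cycle 3: CDB Add1=13; issue ADD r2<-Add1 // r0:4,r1:3,r2:Add1,r3:13
cycle 4: CDB Add2=6; issue ADD r0<-Add2 // r0:Add2,r1:3,r2:Add1,r3:13
cycle 5: CDB Add1=7; issue MUL r2<-Mul1 // r0:Add2,r1:3,r2:Mul1,r3:13
cycle 6: issue SUB r3<-Add1 // r0:Add2,r1:3,r2:Mul1,r3:Add1
cycle 7: CDB Add2=20; issue SUB r1<-Add2 // r0:20,r1:Add2,r2:Mul1,r3:Add1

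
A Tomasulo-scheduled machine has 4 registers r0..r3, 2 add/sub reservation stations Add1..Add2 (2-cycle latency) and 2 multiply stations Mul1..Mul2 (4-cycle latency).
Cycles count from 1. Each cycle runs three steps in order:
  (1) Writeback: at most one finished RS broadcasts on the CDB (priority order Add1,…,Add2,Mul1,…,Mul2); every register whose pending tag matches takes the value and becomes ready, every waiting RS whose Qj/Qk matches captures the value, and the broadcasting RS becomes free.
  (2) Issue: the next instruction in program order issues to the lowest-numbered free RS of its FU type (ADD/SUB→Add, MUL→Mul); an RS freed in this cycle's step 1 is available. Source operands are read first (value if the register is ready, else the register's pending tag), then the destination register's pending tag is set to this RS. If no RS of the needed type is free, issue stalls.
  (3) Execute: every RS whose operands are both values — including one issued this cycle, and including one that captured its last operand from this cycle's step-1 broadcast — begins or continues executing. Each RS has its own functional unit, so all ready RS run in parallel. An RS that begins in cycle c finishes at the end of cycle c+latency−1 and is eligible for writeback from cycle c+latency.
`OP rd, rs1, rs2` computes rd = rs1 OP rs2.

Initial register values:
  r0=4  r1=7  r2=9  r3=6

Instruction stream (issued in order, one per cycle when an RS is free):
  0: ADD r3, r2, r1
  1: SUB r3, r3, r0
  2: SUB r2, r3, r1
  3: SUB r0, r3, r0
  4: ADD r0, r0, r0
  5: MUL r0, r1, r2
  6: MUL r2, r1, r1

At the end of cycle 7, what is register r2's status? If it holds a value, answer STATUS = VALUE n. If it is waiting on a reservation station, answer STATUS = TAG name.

STATUS = VALUE 5

  c1: issue ADD r3<-Add1  regs: r0:4,r1:7,r2:9,r3:Add1
  c2: issue SUB r3<-Add2  regs: r0:4,r1:7,r2:9,r3:Add2
  c3: CDB Add1=16; issue SUB r2<-Add1  regs: r0:4,r1:7,r2:Add1,r3:Add2
  c4: stall  regs: r0:4,r1:7,r2:Add1,r3:Add2
  c5: CDB Add2=12; issue SUB r0<-Add2  regs: r0:Add2,r1:7,r2:Add1,r3:12
  c6: stall  regs: r0:Add2,r1:7,r2:Add1,r3:12
  c7: CDB Add1=5; issue ADD r0<-Add1  regs: r0:Add1,r1:7,r2:5,r3:12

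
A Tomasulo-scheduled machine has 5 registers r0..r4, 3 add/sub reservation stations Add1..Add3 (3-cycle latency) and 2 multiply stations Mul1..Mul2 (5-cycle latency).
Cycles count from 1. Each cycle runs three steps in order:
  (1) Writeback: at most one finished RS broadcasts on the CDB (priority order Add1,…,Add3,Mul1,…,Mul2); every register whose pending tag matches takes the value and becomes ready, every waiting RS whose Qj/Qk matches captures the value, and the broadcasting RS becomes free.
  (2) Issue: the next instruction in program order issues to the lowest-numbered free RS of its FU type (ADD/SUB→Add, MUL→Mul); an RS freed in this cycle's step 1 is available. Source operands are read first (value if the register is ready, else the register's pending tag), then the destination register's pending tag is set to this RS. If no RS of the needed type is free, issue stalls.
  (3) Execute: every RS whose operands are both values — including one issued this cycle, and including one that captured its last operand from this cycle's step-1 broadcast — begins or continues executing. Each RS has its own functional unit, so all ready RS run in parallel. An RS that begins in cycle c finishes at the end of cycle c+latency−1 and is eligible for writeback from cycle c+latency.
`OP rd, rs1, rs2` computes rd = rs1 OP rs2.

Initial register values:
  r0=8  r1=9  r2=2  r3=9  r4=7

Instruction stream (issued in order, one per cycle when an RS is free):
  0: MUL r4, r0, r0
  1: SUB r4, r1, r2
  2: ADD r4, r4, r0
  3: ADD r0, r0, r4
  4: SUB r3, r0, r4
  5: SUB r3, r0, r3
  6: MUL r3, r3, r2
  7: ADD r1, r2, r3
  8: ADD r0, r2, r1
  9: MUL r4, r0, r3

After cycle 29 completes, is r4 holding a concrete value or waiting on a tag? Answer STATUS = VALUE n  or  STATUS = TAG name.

c1: issue MUL r4<-Mul1 | r0:8,r1:9,r2:2,r3:9,r4:Mul1
c2: issue SUB r4<-Add1 | r0:8,r1:9,r2:2,r3:9,r4:Add1
c3: issue ADD r4<-Add2 | r0:8,r1:9,r2:2,r3:9,r4:Add2
c4: issue ADD r0<-Add3 | r0:Add3,r1:9,r2:2,r3:9,r4:Add2
c5: CDB Add1=7; issue SUB r3<-Add1 | r0:Add3,r1:9,r2:2,r3:Add1,r4:Add2
c6: CDB Mul1=64; stall | r0:Add3,r1:9,r2:2,r3:Add1,r4:Add2
c7: stall | r0:Add3,r1:9,r2:2,r3:Add1,r4:Add2
c8: CDB Add2=15; issue SUB r3<-Add2 | r0:Add3,r1:9,r2:2,r3:Add2,r4:15
c9: issue MUL r3<-Mul1 | r0:Add3,r1:9,r2:2,r3:Mul1,r4:15
c10: stall | r0:Add3,r1:9,r2:2,r3:Mul1,r4:15
c11: CDB Add3=23; issue ADD r1<-Add3 | r0:23,r1:Add3,r2:2,r3:Mul1,r4:15
c12: stall | r0:23,r1:Add3,r2:2,r3:Mul1,r4:15
c13: stall | r0:23,r1:Add3,r2:2,r3:Mul1,r4:15
c14: CDB Add1=8; issue ADD r0<-Add1 | r0:Add1,r1:Add3,r2:2,r3:Mul1,r4:15
c15: issue MUL r4<-Mul2 | r0:Add1,r1:Add3,r2:2,r3:Mul1,r4:Mul2
c16: - | r0:Add1,r1:Add3,r2:2,r3:Mul1,r4:Mul2
c17: CDB Add2=15 | r0:Add1,r1:Add3,r2:2,r3:Mul1,r4:Mul2
c18: - | r0:Add1,r1:Add3,r2:2,r3:Mul1,r4:Mul2
c19: - | r0:Add1,r1:Add3,r2:2,r3:Mul1,r4:Mul2
c20: - | r0:Add1,r1:Add3,r2:2,r3:Mul1,r4:Mul2
c21: - | r0:Add1,r1:Add3,r2:2,r3:Mul1,r4:Mul2
c22: CDB Mul1=30 | r0:Add1,r1:Add3,r2:2,r3:30,r4:Mul2
c23: - | r0:Add1,r1:Add3,r2:2,r3:30,r4:Mul2
c24: - | r0:Add1,r1:Add3,r2:2,r3:30,r4:Mul2
c25: CDB Add3=32 | r0:Add1,r1:32,r2:2,r3:30,r4:Mul2
c26: - | r0:Add1,r1:32,r2:2,r3:30,r4:Mul2
c27: - | r0:Add1,r1:32,r2:2,r3:30,r4:Mul2
c28: CDB Add1=34 | r0:34,r1:32,r2:2,r3:30,r4:Mul2
c29: - | r0:34,r1:32,r2:2,r3:30,r4:Mul2

STATUS = TAG Mul2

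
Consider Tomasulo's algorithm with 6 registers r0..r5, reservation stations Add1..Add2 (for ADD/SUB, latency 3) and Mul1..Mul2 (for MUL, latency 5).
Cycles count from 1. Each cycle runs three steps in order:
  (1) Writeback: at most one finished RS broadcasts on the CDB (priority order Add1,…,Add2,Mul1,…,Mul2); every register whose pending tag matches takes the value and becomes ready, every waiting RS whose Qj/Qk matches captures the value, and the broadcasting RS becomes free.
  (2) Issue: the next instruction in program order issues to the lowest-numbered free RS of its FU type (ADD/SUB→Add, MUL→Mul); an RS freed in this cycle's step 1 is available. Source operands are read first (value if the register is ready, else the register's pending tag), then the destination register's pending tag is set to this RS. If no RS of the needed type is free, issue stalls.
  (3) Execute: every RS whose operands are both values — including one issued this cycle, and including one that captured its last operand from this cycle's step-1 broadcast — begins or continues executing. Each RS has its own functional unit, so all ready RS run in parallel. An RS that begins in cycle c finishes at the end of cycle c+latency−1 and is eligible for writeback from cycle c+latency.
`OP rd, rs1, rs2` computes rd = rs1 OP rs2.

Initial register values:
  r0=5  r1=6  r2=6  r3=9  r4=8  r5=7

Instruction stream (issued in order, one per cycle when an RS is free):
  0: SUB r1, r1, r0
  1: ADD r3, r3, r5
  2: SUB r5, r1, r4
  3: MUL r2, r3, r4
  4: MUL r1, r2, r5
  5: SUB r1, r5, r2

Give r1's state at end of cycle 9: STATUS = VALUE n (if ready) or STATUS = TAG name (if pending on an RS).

cycle 1: issue SUB r1<-Add1 // r0:5,r1:Add1,r2:6,r3:9,r4:8,r5:7
cycle 2: issue ADD r3<-Add2 // r0:5,r1:Add1,r2:6,r3:Add2,r4:8,r5:7
cycle 3: stall // r0:5,r1:Add1,r2:6,r3:Add2,r4:8,r5:7
cycle 4: CDB Add1=1; issue SUB r5<-Add1 // r0:5,r1:1,r2:6,r3:Add2,r4:8,r5:Add1
cycle 5: CDB Add2=16; issue MUL r2<-Mul1 // r0:5,r1:1,r2:Mul1,r3:16,r4:8,r5:Add1
cycle 6: issue MUL r1<-Mul2 // r0:5,r1:Mul2,r2:Mul1,r3:16,r4:8,r5:Add1
cycle 7: CDB Add1=-7; issue SUB r1<-Add1 // r0:5,r1:Add1,r2:Mul1,r3:16,r4:8,r5:-7
cycle 8: - // r0:5,r1:Add1,r2:Mul1,r3:16,r4:8,r5:-7
cycle 9: - // r0:5,r1:Add1,r2:Mul1,r3:16,r4:8,r5:-7

STATUS = TAG Add1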